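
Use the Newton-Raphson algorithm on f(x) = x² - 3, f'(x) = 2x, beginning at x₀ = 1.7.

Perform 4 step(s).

f(x) = x² - 3
f'(x) = 2x
x₀ = 1.7

Newton-Raphson formula: x_{n+1} = x_n - f(x_n)/f'(x_n)

Iteration 1:
  f(1.700000) = -0.110000
  f'(1.700000) = 3.400000
  x_1 = 1.700000 - (-0.110000)/3.400000 = 1.732353
Iteration 2:
  f(1.732353) = 0.001047
  f'(1.732353) = 3.464706
  x_2 = 1.732353 - 0.001047/3.464706 = 1.732051
Iteration 3:
  f(1.732051) = 0.000000
  f'(1.732051) = 3.464102
  x_3 = 1.732051 - 0.000000/3.464102 = 1.732051
Iteration 4:
  f(1.732051) = 0.000000
  f'(1.732051) = 3.464102
  x_4 = 1.732051 - 0.000000/3.464102 = 1.732051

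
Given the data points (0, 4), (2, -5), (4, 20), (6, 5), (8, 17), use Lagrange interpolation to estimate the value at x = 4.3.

Lagrange interpolation formula:
P(x) = Σ yᵢ × Lᵢ(x)
where Lᵢ(x) = Π_{j≠i} (x - xⱼ)/(xᵢ - xⱼ)

L_0(4.3) = (4.3 - 2)/(0 - 2) × (4.3 - 4)/(0 - 4) × (4.3 - 6)/(0 - 6) × (4.3 - 8)/(0 - 8) = 0.011302
L_1(4.3) = (4.3 - 0)/(2 - 0) × (4.3 - 4)/(2 - 4) × (4.3 - 6)/(2 - 6) × (4.3 - 8)/(2 - 8) = -0.084522
L_2(4.3) = (4.3 - 0)/(4 - 0) × (4.3 - 2)/(4 - 2) × (4.3 - 6)/(4 - 6) × (4.3 - 8)/(4 - 8) = 0.972002
L_3(4.3) = (4.3 - 0)/(6 - 0) × (4.3 - 2)/(6 - 2) × (4.3 - 4)/(6 - 4) × (4.3 - 8)/(6 - 8) = 0.114353
L_4(4.3) = (4.3 - 0)/(8 - 0) × (4.3 - 2)/(8 - 2) × (4.3 - 4)/(8 - 4) × (4.3 - 6)/(8 - 6) = -0.013135

P(4.3) = 4×L_0(4.3) + (-5)×L_1(4.3) + 20×L_2(4.3) + 5×L_3(4.3) + 17×L_4(4.3)
P(4.3) = 20.256318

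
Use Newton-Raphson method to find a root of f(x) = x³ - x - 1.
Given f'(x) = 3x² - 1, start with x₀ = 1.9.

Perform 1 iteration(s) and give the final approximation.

f(x) = x³ - x - 1
f'(x) = 3x² - 1
x₀ = 1.9

Newton-Raphson formula: x_{n+1} = x_n - f(x_n)/f'(x_n)

Iteration 1:
  f(1.900000) = 3.959000
  f'(1.900000) = 9.830000
  x_1 = 1.900000 - 3.959000/9.830000 = 1.497253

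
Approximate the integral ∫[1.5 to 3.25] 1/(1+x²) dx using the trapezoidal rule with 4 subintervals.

f(x) = 1/(1+x²)
a = 1.5, b = 3.25, n = 4
h = (b - a)/n = 0.437500

Trapezoidal rule: (h/2)[f(x₀) + 2f(x₁) + 2f(x₂) + ... + f(xₙ)]

x_0 = 1.5000, f(x_0) = 0.307692, coefficient = 1
x_1 = 1.9375, f(x_1) = 0.210353, coefficient = 2
x_2 = 2.3750, f(x_2) = 0.150588, coefficient = 2
x_3 = 2.8125, f(x_3) = 0.112231, coefficient = 2
x_4 = 3.2500, f(x_4) = 0.086486, coefficient = 1

I ≈ (0.437500/2) × 1.340525 = 0.293240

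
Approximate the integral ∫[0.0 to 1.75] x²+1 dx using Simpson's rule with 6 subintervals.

f(x) = x²+1
a = 0.0, b = 1.75, n = 6
h = (b - a)/n = 0.291667

Simpson's rule: (h/3)[f(x₀) + 4f(x₁) + 2f(x₂) + ... + f(xₙ)]

x_0 = 0.0000, f(x_0) = 1.000000, coefficient = 1
x_1 = 0.2917, f(x_1) = 1.085069, coefficient = 4
x_2 = 0.5833, f(x_2) = 1.340278, coefficient = 2
x_3 = 0.8750, f(x_3) = 1.765625, coefficient = 4
x_4 = 1.1667, f(x_4) = 2.361111, coefficient = 2
x_5 = 1.4583, f(x_5) = 3.126736, coefficient = 4
x_6 = 1.7500, f(x_6) = 4.062500, coefficient = 1

I ≈ (0.291667/3) × 36.375000 = 3.536458
Exact value: 3.536458
Error: 0.000000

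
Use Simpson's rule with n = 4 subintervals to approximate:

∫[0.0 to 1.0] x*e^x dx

f(x) = x*e^x
a = 0.0, b = 1.0, n = 4
h = (b - a)/n = 0.250000

Simpson's rule: (h/3)[f(x₀) + 4f(x₁) + 2f(x₂) + ... + f(xₙ)]

x_0 = 0.0000, f(x_0) = 0.000000, coefficient = 1
x_1 = 0.2500, f(x_1) = 0.321006, coefficient = 4
x_2 = 0.5000, f(x_2) = 0.824361, coefficient = 2
x_3 = 0.7500, f(x_3) = 1.587750, coefficient = 4
x_4 = 1.0000, f(x_4) = 2.718282, coefficient = 1

I ≈ (0.250000/3) × 12.002029 = 1.000169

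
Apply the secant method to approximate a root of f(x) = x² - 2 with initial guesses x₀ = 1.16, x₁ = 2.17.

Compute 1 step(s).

f(x) = x² - 2
x₀ = 1.16, x₁ = 2.17

Secant formula: x_{n+1} = x_n - f(x_n)(x_n - x_{n-1})/(f(x_n) - f(x_{n-1}))

Iteration 1:
  f(1.160000) = -0.654400
  f(2.170000) = 2.708900
  x_2 = 2.170000 - 2.708900×(2.170000 - 1.160000)/(2.708900 - (-0.654400))
       = 1.356517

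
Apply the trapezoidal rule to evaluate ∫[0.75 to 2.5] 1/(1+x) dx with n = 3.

f(x) = 1/(1+x)
a = 0.75, b = 2.5, n = 3
h = (b - a)/n = 0.583333

Trapezoidal rule: (h/2)[f(x₀) + 2f(x₁) + 2f(x₂) + ... + f(xₙ)]

x_0 = 0.7500, f(x_0) = 0.571429, coefficient = 1
x_1 = 1.3333, f(x_1) = 0.428571, coefficient = 2
x_2 = 1.9167, f(x_2) = 0.342857, coefficient = 2
x_3 = 2.5000, f(x_3) = 0.285714, coefficient = 1

I ≈ (0.583333/2) × 2.400000 = 0.700000
Exact value: 0.693147
Error: 0.006853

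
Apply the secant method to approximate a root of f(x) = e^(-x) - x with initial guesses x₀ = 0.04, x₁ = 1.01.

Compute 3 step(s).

f(x) = e^(-x) - x
x₀ = 0.04, x₁ = 1.01

Secant formula: x_{n+1} = x_n - f(x_n)(x_n - x_{n-1})/(f(x_n) - f(x_{n-1}))

Iteration 1:
  f(0.040000) = 0.920789
  f(1.010000) = -0.645781
  x_2 = 1.010000 - (-0.645781)×(1.010000 - 0.040000)/(-0.645781 - 0.920789)
       = 0.610141
Iteration 2:
  f(1.010000) = -0.645781
  f(0.610141) = -0.066866
  x_3 = 0.610141 - (-0.066866)×(0.610141 - 1.010000)/(-0.066866 - (-0.645781))
       = 0.563956
Iteration 3:
  f(0.610141) = -0.066866
  f(0.563956) = 0.004998
  x_4 = 0.563956 - 0.004998×(0.563956 - 0.610141)/(0.004998 - (-0.066866))
       = 0.567168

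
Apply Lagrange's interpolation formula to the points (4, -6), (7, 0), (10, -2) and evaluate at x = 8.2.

Lagrange interpolation formula:
P(x) = Σ yᵢ × Lᵢ(x)
where Lᵢ(x) = Π_{j≠i} (x - xⱼ)/(xᵢ - xⱼ)

L_0(8.2) = (8.2 - 7)/(4 - 7) × (8.2 - 10)/(4 - 10) = -0.120000
L_1(8.2) = (8.2 - 4)/(7 - 4) × (8.2 - 10)/(7 - 10) = 0.840000
L_2(8.2) = (8.2 - 4)/(10 - 4) × (8.2 - 7)/(10 - 7) = 0.280000

P(8.2) = (-6)×L_0(8.2) + 0×L_1(8.2) + (-2)×L_2(8.2)
P(8.2) = 0.160000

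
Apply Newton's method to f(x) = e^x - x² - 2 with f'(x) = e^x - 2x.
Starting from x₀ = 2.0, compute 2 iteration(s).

f(x) = e^x - x² - 2
f'(x) = e^x - 2x
x₀ = 2.0

Newton-Raphson formula: x_{n+1} = x_n - f(x_n)/f'(x_n)

Iteration 1:
  f(2.000000) = 1.389056
  f'(2.000000) = 3.389056
  x_1 = 2.000000 - 1.389056/3.389056 = 1.590135
Iteration 2:
  f(1.590135) = 0.375881
  f'(1.590135) = 1.724140
  x_2 = 1.590135 - 0.375881/1.724140 = 1.372124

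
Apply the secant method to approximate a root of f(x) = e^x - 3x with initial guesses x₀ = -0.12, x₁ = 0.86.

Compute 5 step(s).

f(x) = e^x - 3x
x₀ = -0.12, x₁ = 0.86

Secant formula: x_{n+1} = x_n - f(x_n)(x_n - x_{n-1})/(f(x_n) - f(x_{n-1}))

Iteration 1:
  f(-0.120000) = 1.246920
  f(0.860000) = -0.216839
  x_2 = 0.860000 - (-0.216839)×(0.860000 - (-0.120000))/(-0.216839 - 1.246920)
       = 0.714824
Iteration 2:
  f(0.860000) = -0.216839
  f(0.714824) = -0.100645
  x_3 = 0.714824 - (-0.100645)×(0.714824 - 0.860000)/(-0.100645 - (-0.216839))
       = 0.589075
Iteration 3:
  f(0.714824) = -0.100645
  f(0.589075) = 0.035095
  x_4 = 0.589075 - 0.035095×(0.589075 - 0.714824)/(0.035095 - (-0.100645))
       = 0.621587
Iteration 4:
  f(0.589075) = 0.035095
  f(0.621587) = -0.002881
  x_5 = 0.621587 - (-0.002881)×(0.621587 - 0.589075)/(-0.002881 - 0.035095)
       = 0.619121
Iteration 5:
  f(0.621587) = -0.002881
  f(0.619121) = -0.000068
  x_6 = 0.619121 - (-0.000068)×(0.619121 - 0.621587)/(-0.000068 - (-0.002881))
       = 0.619061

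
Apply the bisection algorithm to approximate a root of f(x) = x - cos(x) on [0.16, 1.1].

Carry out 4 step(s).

f(x) = x - cos(x)
Initial interval: [0.16, 1.1]

Iteration 1:
  c_1 = (0.160000 + 1.100000)/2 = 0.630000
  f(c_1) = f(0.630000) = -0.178028
  f(a) × f(c) ≥ 0, new interval: [0.630000, 1.100000]
Iteration 2:
  c_2 = (0.630000 + 1.100000)/2 = 0.865000
  f(c_2) = f(0.865000) = 0.216360
  f(a) × f(c) < 0, new interval: [0.630000, 0.865000]
Iteration 3:
  c_3 = (0.630000 + 0.865000)/2 = 0.747500
  f(c_3) = f(0.747500) = 0.014109
  f(a) × f(c) < 0, new interval: [0.630000, 0.747500]
Iteration 4:
  c_4 = (0.630000 + 0.747500)/2 = 0.688750
  f(c_4) = f(0.688750) = -0.083291
  f(a) × f(c) ≥ 0, new interval: [0.688750, 0.747500]

After 4 iteration(s), the approximation is c_4 = 0.688750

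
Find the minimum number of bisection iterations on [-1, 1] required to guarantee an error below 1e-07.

We need (b-a)/2^n ≤ 1e-07
(1 - (-1))/2^n ≤ 1e-07
2/2^n ≤ 1e-07
2^n ≥ 20000000
n ≥ log₂(20000000) = 24.25
n ≥ 25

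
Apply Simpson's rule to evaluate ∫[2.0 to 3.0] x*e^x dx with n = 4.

f(x) = x*e^x
a = 2.0, b = 3.0, n = 4
h = (b - a)/n = 0.250000

Simpson's rule: (h/3)[f(x₀) + 4f(x₁) + 2f(x₂) + ... + f(xₙ)]

x_0 = 2.0000, f(x_0) = 14.778112, coefficient = 1
x_1 = 2.2500, f(x_1) = 21.347406, coefficient = 4
x_2 = 2.5000, f(x_2) = 30.456235, coefficient = 2
x_3 = 2.7500, f(x_3) = 43.017238, coefficient = 4
x_4 = 3.0000, f(x_4) = 60.256611, coefficient = 1

I ≈ (0.250000/3) × 393.405766 = 32.783814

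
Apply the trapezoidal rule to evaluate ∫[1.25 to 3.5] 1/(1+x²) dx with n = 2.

f(x) = 1/(1+x²)
a = 1.25, b = 3.5, n = 2
h = (b - a)/n = 1.125000

Trapezoidal rule: (h/2)[f(x₀) + 2f(x₁) + 2f(x₂) + ... + f(xₙ)]

x_0 = 1.2500, f(x_0) = 0.390244, coefficient = 1
x_1 = 2.3750, f(x_1) = 0.150588, coefficient = 2
x_2 = 3.5000, f(x_2) = 0.075472, coefficient = 1

I ≈ (1.125000/2) × 0.766892 = 0.431377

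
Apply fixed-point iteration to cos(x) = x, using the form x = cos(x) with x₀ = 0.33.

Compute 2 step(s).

Equation: cos(x) = x
Fixed-point form: x = cos(x)
x₀ = 0.33

x_1 = g(0.330000) = 0.946042
x_2 = g(0.946042) = 0.584898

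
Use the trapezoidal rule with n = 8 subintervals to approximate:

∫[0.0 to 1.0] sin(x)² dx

f(x) = sin(x)²
a = 0.0, b = 1.0, n = 8
h = (b - a)/n = 0.125000

Trapezoidal rule: (h/2)[f(x₀) + 2f(x₁) + 2f(x₂) + ... + f(xₙ)]

x_0 = 0.0000, f(x_0) = 0.000000, coefficient = 1
x_1 = 0.1250, f(x_1) = 0.015544, coefficient = 2
x_2 = 0.2500, f(x_2) = 0.061209, coefficient = 2
x_3 = 0.3750, f(x_3) = 0.134156, coefficient = 2
x_4 = 0.5000, f(x_4) = 0.229849, coefficient = 2
x_5 = 0.6250, f(x_5) = 0.342339, coefficient = 2
x_6 = 0.7500, f(x_6) = 0.464631, coefficient = 2
x_7 = 0.8750, f(x_7) = 0.589123, coefficient = 2
x_8 = 1.0000, f(x_8) = 0.708073, coefficient = 1

I ≈ (0.125000/2) × 4.381774 = 0.273861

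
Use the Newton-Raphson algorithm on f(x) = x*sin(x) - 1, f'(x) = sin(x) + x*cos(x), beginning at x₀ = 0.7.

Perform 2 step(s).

f(x) = x*sin(x) - 1
f'(x) = sin(x) + x*cos(x)
x₀ = 0.7

Newton-Raphson formula: x_{n+1} = x_n - f(x_n)/f'(x_n)

Iteration 1:
  f(0.700000) = -0.549048
  f'(0.700000) = 1.179607
  x_1 = 0.700000 - (-0.549048)/1.179607 = 1.165450
Iteration 2:
  f(1.165450) = 0.071008
  f'(1.165450) = 1.378546
  x_2 = 1.165450 - 0.071008/1.378546 = 1.113940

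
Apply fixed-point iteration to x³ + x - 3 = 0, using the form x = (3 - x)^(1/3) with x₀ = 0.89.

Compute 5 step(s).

Equation: x³ + x - 3 = 0
Fixed-point form: x = (3 - x)^(1/3)
x₀ = 0.89

x_1 = g(0.890000) = 1.282609
x_2 = g(1.282609) = 1.197539
x_3 = g(1.197539) = 1.216994
x_4 = g(1.216994) = 1.212600
x_5 = g(1.212600) = 1.213595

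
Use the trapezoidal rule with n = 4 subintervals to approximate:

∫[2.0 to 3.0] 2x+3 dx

f(x) = 2x+3
a = 2.0, b = 3.0, n = 4
h = (b - a)/n = 0.250000

Trapezoidal rule: (h/2)[f(x₀) + 2f(x₁) + 2f(x₂) + ... + f(xₙ)]

x_0 = 2.0000, f(x_0) = 7.000000, coefficient = 1
x_1 = 2.2500, f(x_1) = 7.500000, coefficient = 2
x_2 = 2.5000, f(x_2) = 8.000000, coefficient = 2
x_3 = 2.7500, f(x_3) = 8.500000, coefficient = 2
x_4 = 3.0000, f(x_4) = 9.000000, coefficient = 1

I ≈ (0.250000/2) × 64.000000 = 8.000000
Exact value: 8.000000
Error: 0.000000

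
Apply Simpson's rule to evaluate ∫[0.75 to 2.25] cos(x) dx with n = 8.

f(x) = cos(x)
a = 0.75, b = 2.25, n = 8
h = (b - a)/n = 0.187500

Simpson's rule: (h/3)[f(x₀) + 4f(x₁) + 2f(x₂) + ... + f(xₙ)]

x_0 = 0.7500, f(x_0) = 0.731689, coefficient = 1
x_1 = 0.9375, f(x_1) = 0.591805, coefficient = 4
x_2 = 1.1250, f(x_2) = 0.431177, coefficient = 2
x_3 = 1.3125, f(x_3) = 0.255434, coefficient = 4
x_4 = 1.5000, f(x_4) = 0.070737, coefficient = 2
x_5 = 1.6875, f(x_5) = -0.116439, coefficient = 4
x_6 = 1.8750, f(x_6) = -0.299534, coefficient = 2
x_7 = 2.0625, f(x_7) = -0.472128, coefficient = 4
x_8 = 2.2500, f(x_8) = -0.628174, coefficient = 1

I ≈ (0.187500/3) × 1.542962 = 0.096435
Exact value: 0.096434
Error: 0.000001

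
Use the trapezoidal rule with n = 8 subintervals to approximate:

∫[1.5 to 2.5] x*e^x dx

f(x) = x*e^x
a = 1.5, b = 2.5, n = 8
h = (b - a)/n = 0.125000

Trapezoidal rule: (h/2)[f(x₀) + 2f(x₁) + 2f(x₂) + ... + f(xₙ)]

x_0 = 1.5000, f(x_0) = 6.722534, coefficient = 1
x_1 = 1.6250, f(x_1) = 8.252431, coefficient = 2
x_2 = 1.7500, f(x_2) = 10.070555, coefficient = 2
x_3 = 1.8750, f(x_3) = 12.226536, coefficient = 2
x_4 = 2.0000, f(x_4) = 14.778112, coefficient = 2
x_5 = 2.1250, f(x_5) = 17.792407, coefficient = 2
x_6 = 2.2500, f(x_6) = 21.347406, coefficient = 2
x_7 = 2.3750, f(x_7) = 25.533656, coefficient = 2
x_8 = 2.5000, f(x_8) = 30.456235, coefficient = 1

I ≈ (0.125000/2) × 257.180974 = 16.073811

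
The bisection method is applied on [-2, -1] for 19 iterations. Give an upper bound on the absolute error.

Bisection error bound: |error| ≤ (b-a)/2^n
|error| ≤ (-1 - (-2))/2^19 = 1/2^19
|error| ≤ 0.0000019073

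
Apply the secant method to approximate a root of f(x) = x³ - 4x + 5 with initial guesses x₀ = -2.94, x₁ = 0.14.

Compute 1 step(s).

f(x) = x³ - 4x + 5
x₀ = -2.94, x₁ = 0.14

Secant formula: x_{n+1} = x_n - f(x_n)(x_n - x_{n-1})/(f(x_n) - f(x_{n-1}))

Iteration 1:
  f(-2.940000) = -8.652184
  f(0.140000) = 4.442744
  x_2 = 0.140000 - 4.442744×(0.140000 - (-2.940000))/(4.442744 - (-8.652184))
       = -0.904958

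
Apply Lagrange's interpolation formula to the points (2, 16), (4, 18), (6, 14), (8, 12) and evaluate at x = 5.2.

Lagrange interpolation formula:
P(x) = Σ yᵢ × Lᵢ(x)
where Lᵢ(x) = Π_{j≠i} (x - xⱼ)/(xᵢ - xⱼ)

L_0(5.2) = (5.2 - 4)/(2 - 4) × (5.2 - 6)/(2 - 6) × (5.2 - 8)/(2 - 8) = -0.056000
L_1(5.2) = (5.2 - 2)/(4 - 2) × (5.2 - 6)/(4 - 6) × (5.2 - 8)/(4 - 8) = 0.448000
L_2(5.2) = (5.2 - 2)/(6 - 2) × (5.2 - 4)/(6 - 4) × (5.2 - 8)/(6 - 8) = 0.672000
L_3(5.2) = (5.2 - 2)/(8 - 2) × (5.2 - 4)/(8 - 4) × (5.2 - 6)/(8 - 6) = -0.064000

P(5.2) = 16×L_0(5.2) + 18×L_1(5.2) + 14×L_2(5.2) + 12×L_3(5.2)
P(5.2) = 15.808000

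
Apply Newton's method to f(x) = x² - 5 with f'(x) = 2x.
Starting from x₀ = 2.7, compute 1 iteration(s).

f(x) = x² - 5
f'(x) = 2x
x₀ = 2.7

Newton-Raphson formula: x_{n+1} = x_n - f(x_n)/f'(x_n)

Iteration 1:
  f(2.700000) = 2.290000
  f'(2.700000) = 5.400000
  x_1 = 2.700000 - 2.290000/5.400000 = 2.275926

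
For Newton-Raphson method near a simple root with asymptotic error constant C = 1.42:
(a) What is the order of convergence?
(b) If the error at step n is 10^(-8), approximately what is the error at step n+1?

(a) Newton-Raphson has quadratic (order 2) convergence near simple roots.
    This means |e_{n+1}| ≈ C|e_n|².

(b) With |e_n| = 10^(-8) and C = 1.42:
    |e_{n+1}| ≈ 1.42 × (10^(-8))² = 1.42 × 10^(-16)

(a) 2 (quadratic); (b) |e_{n+1}| ≈ 1.420e-16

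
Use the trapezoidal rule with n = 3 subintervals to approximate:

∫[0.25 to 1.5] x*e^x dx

f(x) = x*e^x
a = 0.25, b = 1.5, n = 3
h = (b - a)/n = 0.416667

Trapezoidal rule: (h/2)[f(x₀) + 2f(x₁) + 2f(x₂) + ... + f(xₙ)]

x_0 = 0.2500, f(x_0) = 0.321006, coefficient = 1
x_1 = 0.6667, f(x_1) = 1.298489, coefficient = 2
x_2 = 1.0833, f(x_2) = 3.200721, coefficient = 2
x_3 = 1.5000, f(x_3) = 6.722534, coefficient = 1

I ≈ (0.416667/2) × 16.041960 = 3.342075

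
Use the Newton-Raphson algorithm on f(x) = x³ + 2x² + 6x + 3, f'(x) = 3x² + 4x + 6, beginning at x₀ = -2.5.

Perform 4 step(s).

f(x) = x³ + 2x² + 6x + 3
f'(x) = 3x² + 4x + 6
x₀ = -2.5

Newton-Raphson formula: x_{n+1} = x_n - f(x_n)/f'(x_n)

Iteration 1:
  f(-2.500000) = -15.125000
  f'(-2.500000) = 14.750000
  x_1 = -2.500000 - (-15.125000)/14.750000 = -1.474576
Iteration 2:
  f(-1.474576) = -4.704989
  f'(-1.474576) = 6.624820
  x_2 = -1.474576 - (-4.704989)/6.624820 = -0.764370
Iteration 3:
  f(-0.764370) = -0.864289
  f'(-0.764370) = 4.695304
  x_3 = -0.764370 - (-0.864289)/4.695304 = -0.580295
Iteration 4:
  f(-0.580295) = -0.003694
  f'(-0.580295) = 4.689047
  x_4 = -0.580295 - (-0.003694)/4.689047 = -0.579507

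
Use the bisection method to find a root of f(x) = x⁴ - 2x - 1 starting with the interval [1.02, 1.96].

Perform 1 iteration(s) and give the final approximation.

f(x) = x⁴ - 2x - 1
Initial interval: [1.02, 1.96]

Iteration 1:
  c_1 = (1.020000 + 1.960000)/2 = 1.490000
  f(c_1) = f(1.490000) = 0.948844
  f(a) × f(c) < 0, new interval: [1.020000, 1.490000]

After 1 iteration(s), the approximation is c_1 = 1.490000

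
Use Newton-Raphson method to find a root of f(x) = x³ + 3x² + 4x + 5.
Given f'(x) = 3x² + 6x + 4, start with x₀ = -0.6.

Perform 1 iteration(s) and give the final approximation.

f(x) = x³ + 3x² + 4x + 5
f'(x) = 3x² + 6x + 4
x₀ = -0.6

Newton-Raphson formula: x_{n+1} = x_n - f(x_n)/f'(x_n)

Iteration 1:
  f(-0.600000) = 3.464000
  f'(-0.600000) = 1.480000
  x_1 = -0.600000 - 3.464000/1.480000 = -2.940541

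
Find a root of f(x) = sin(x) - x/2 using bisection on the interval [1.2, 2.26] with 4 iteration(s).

f(x) = sin(x) - x/2
Initial interval: [1.2, 2.26]

Iteration 1:
  c_1 = (1.200000 + 2.260000)/2 = 1.730000
  f(c_1) = f(1.730000) = 0.122354
  f(a) × f(c) ≥ 0, new interval: [1.730000, 2.260000]
Iteration 2:
  c_2 = (1.730000 + 2.260000)/2 = 1.995000
  f(c_2) = f(1.995000) = -0.086133
  f(a) × f(c) < 0, new interval: [1.730000, 1.995000]
Iteration 3:
  c_3 = (1.730000 + 1.995000)/2 = 1.862500
  f(c_3) = f(1.862500) = 0.026505
  f(a) × f(c) ≥ 0, new interval: [1.862500, 1.995000]
Iteration 4:
  c_4 = (1.862500 + 1.995000)/2 = 1.928750
  f(c_4) = f(1.928750) = -0.027759
  f(a) × f(c) < 0, new interval: [1.862500, 1.928750]

After 4 iteration(s), the approximation is c_4 = 1.928750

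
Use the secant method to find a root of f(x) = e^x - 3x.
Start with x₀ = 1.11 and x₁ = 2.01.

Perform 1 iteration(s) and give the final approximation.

f(x) = e^x - 3x
x₀ = 1.11, x₁ = 2.01

Secant formula: x_{n+1} = x_n - f(x_n)(x_n - x_{n-1})/(f(x_n) - f(x_{n-1}))

Iteration 1:
  f(1.110000) = -0.295642
  f(2.010000) = 1.433317
  x_2 = 2.010000 - 1.433317×(2.010000 - 1.110000)/(1.433317 - (-0.295642))
       = 1.263895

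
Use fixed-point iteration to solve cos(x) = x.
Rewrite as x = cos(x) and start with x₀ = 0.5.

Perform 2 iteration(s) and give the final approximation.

Equation: cos(x) = x
Fixed-point form: x = cos(x)
x₀ = 0.5

x_1 = g(0.500000) = 0.877583
x_2 = g(0.877583) = 0.639012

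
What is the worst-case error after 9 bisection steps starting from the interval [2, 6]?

Bisection error bound: |error| ≤ (b-a)/2^n
|error| ≤ (6 - 2)/2^9 = 4/2^9
|error| ≤ 0.0078125000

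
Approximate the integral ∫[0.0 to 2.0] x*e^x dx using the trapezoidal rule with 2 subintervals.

f(x) = x*e^x
a = 0.0, b = 2.0, n = 2
h = (b - a)/n = 1.000000

Trapezoidal rule: (h/2)[f(x₀) + 2f(x₁) + 2f(x₂) + ... + f(xₙ)]

x_0 = 0.0000, f(x_0) = 0.000000, coefficient = 1
x_1 = 1.0000, f(x_1) = 2.718282, coefficient = 2
x_2 = 2.0000, f(x_2) = 14.778112, coefficient = 1

I ≈ (1.000000/2) × 20.214676 = 10.107338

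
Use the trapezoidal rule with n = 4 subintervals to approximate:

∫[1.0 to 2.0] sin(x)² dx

f(x) = sin(x)²
a = 1.0, b = 2.0, n = 4
h = (b - a)/n = 0.250000

Trapezoidal rule: (h/2)[f(x₀) + 2f(x₁) + 2f(x₂) + ... + f(xₙ)]

x_0 = 1.0000, f(x_0) = 0.708073, coefficient = 1
x_1 = 1.2500, f(x_1) = 0.900572, coefficient = 2
x_2 = 1.5000, f(x_2) = 0.994996, coefficient = 2
x_3 = 1.7500, f(x_3) = 0.968228, coefficient = 2
x_4 = 2.0000, f(x_4) = 0.826822, coefficient = 1

I ≈ (0.250000/2) × 7.262488 = 0.907811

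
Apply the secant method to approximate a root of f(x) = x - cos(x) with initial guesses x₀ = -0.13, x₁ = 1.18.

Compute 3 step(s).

f(x) = x - cos(x)
x₀ = -0.13, x₁ = 1.18

Secant formula: x_{n+1} = x_n - f(x_n)(x_n - x_{n-1})/(f(x_n) - f(x_{n-1}))

Iteration 1:
  f(-0.130000) = -1.121562
  f(1.180000) = 0.799075
  x_2 = 1.180000 - 0.799075×(1.180000 - (-0.130000))/(0.799075 - (-1.121562))
       = 0.634979
Iteration 2:
  f(1.180000) = 0.799075
  f(0.634979) = -0.170106
  x_3 = 0.634979 - (-0.170106)×(0.634979 - 1.180000)/(-0.170106 - 0.799075)
       = 0.730638
Iteration 3:
  f(0.634979) = -0.170106
  f(0.730638) = -0.014111
  x_4 = 0.730638 - (-0.014111)×(0.730638 - 0.634979)/(-0.014111 - (-0.170106))
       = 0.739291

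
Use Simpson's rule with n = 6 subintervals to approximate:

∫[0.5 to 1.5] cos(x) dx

f(x) = cos(x)
a = 0.5, b = 1.5, n = 6
h = (b - a)/n = 0.166667

Simpson's rule: (h/3)[f(x₀) + 4f(x₁) + 2f(x₂) + ... + f(xₙ)]

x_0 = 0.5000, f(x_0) = 0.877583, coefficient = 1
x_1 = 0.6667, f(x_1) = 0.785887, coefficient = 4
x_2 = 0.8333, f(x_2) = 0.672412, coefficient = 2
x_3 = 1.0000, f(x_3) = 0.540302, coefficient = 4
x_4 = 1.1667, f(x_4) = 0.393219, coefficient = 2
x_5 = 1.3333, f(x_5) = 0.235238, coefficient = 4
x_6 = 1.5000, f(x_6) = 0.070737, coefficient = 1

I ≈ (0.166667/3) × 9.325290 = 0.518072
Exact value: 0.518069
Error: 0.000002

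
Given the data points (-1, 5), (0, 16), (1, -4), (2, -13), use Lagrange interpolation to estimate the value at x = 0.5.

Lagrange interpolation formula:
P(x) = Σ yᵢ × Lᵢ(x)
where Lᵢ(x) = Π_{j≠i} (x - xⱼ)/(xᵢ - xⱼ)

L_0(0.5) = (0.5 - 0)/(-1 - 0) × (0.5 - 1)/(-1 - 1) × (0.5 - 2)/(-1 - 2) = -0.062500
L_1(0.5) = (0.5 - (-1))/(0 - (-1)) × (0.5 - 1)/(0 - 1) × (0.5 - 2)/(0 - 2) = 0.562500
L_2(0.5) = (0.5 - (-1))/(1 - (-1)) × (0.5 - 0)/(1 - 0) × (0.5 - 2)/(1 - 2) = 0.562500
L_3(0.5) = (0.5 - (-1))/(2 - (-1)) × (0.5 - 0)/(2 - 0) × (0.5 - 1)/(2 - 1) = -0.062500

P(0.5) = 5×L_0(0.5) + 16×L_1(0.5) + (-4)×L_2(0.5) + (-13)×L_3(0.5)
P(0.5) = 7.250000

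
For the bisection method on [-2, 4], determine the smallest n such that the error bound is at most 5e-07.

We need (b-a)/2^n ≤ 5e-07
(4 - (-2))/2^n ≤ 5e-07
6/2^n ≤ 5e-07
2^n ≥ 12000000
n ≥ log₂(12000000) = 23.52
n ≥ 24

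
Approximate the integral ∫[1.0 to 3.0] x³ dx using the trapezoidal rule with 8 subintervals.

f(x) = x³
a = 1.0, b = 3.0, n = 8
h = (b - a)/n = 0.250000

Trapezoidal rule: (h/2)[f(x₀) + 2f(x₁) + 2f(x₂) + ... + f(xₙ)]

x_0 = 1.0000, f(x_0) = 1.000000, coefficient = 1
x_1 = 1.2500, f(x_1) = 1.953125, coefficient = 2
x_2 = 1.5000, f(x_2) = 3.375000, coefficient = 2
x_3 = 1.7500, f(x_3) = 5.359375, coefficient = 2
x_4 = 2.0000, f(x_4) = 8.000000, coefficient = 2
x_5 = 2.2500, f(x_5) = 11.390625, coefficient = 2
x_6 = 2.5000, f(x_6) = 15.625000, coefficient = 2
x_7 = 2.7500, f(x_7) = 20.796875, coefficient = 2
x_8 = 3.0000, f(x_8) = 27.000000, coefficient = 1

I ≈ (0.250000/2) × 161.000000 = 20.125000
Exact value: 20.000000
Error: 0.125000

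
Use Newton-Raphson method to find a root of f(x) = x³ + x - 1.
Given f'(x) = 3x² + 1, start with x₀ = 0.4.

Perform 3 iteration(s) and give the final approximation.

f(x) = x³ + x - 1
f'(x) = 3x² + 1
x₀ = 0.4

Newton-Raphson formula: x_{n+1} = x_n - f(x_n)/f'(x_n)

Iteration 1:
  f(0.400000) = -0.536000
  f'(0.400000) = 1.480000
  x_1 = 0.400000 - (-0.536000)/1.480000 = 0.762162
Iteration 2:
  f(0.762162) = 0.204895
  f'(0.762162) = 2.742673
  x_2 = 0.762162 - 0.204895/2.742673 = 0.687456
Iteration 3:
  f(0.687456) = 0.012344
  f'(0.687456) = 2.417786
  x_3 = 0.687456 - 0.012344/2.417786 = 0.682350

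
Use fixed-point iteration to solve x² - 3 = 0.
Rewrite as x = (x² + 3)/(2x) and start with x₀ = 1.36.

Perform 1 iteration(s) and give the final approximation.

Equation: x² - 3 = 0
Fixed-point form: x = (x² + 3)/(2x)
x₀ = 1.36

x_1 = g(1.360000) = 1.782941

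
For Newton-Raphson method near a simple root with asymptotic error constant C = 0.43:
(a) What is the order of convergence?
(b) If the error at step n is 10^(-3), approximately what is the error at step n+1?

(a) Newton-Raphson has quadratic (order 2) convergence near simple roots.
    This means |e_{n+1}| ≈ C|e_n|².

(b) With |e_n| = 10^(-3) and C = 0.43:
    |e_{n+1}| ≈ 0.43 × (10^(-3))² = 0.43 × 10^(-6)

(a) 2 (quadratic); (b) |e_{n+1}| ≈ 4.300e-07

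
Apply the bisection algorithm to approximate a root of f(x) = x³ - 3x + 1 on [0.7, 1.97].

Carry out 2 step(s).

f(x) = x³ - 3x + 1
Initial interval: [0.7, 1.97]

Iteration 1:
  c_1 = (0.700000 + 1.970000)/2 = 1.335000
  f(c_1) = f(1.335000) = -0.625730
  f(a) × f(c) ≥ 0, new interval: [1.335000, 1.970000]
Iteration 2:
  c_2 = (1.335000 + 1.970000)/2 = 1.652500
  f(c_2) = f(1.652500) = 0.555075
  f(a) × f(c) < 0, new interval: [1.335000, 1.652500]

After 2 iteration(s), the approximation is c_2 = 1.652500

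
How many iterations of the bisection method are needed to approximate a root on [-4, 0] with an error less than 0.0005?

We need (b-a)/2^n ≤ 0.0005
(0 - (-4))/2^n ≤ 0.0005
4/2^n ≤ 0.0005
2^n ≥ 8000
n ≥ log₂(8000) = 12.97
n ≥ 13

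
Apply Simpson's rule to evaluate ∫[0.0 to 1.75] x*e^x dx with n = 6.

f(x) = x*e^x
a = 0.0, b = 1.75, n = 6
h = (b - a)/n = 0.291667

Simpson's rule: (h/3)[f(x₀) + 4f(x₁) + 2f(x₂) + ... + f(xₙ)]

x_0 = 0.0000, f(x_0) = 0.000000, coefficient = 1
x_1 = 0.2917, f(x_1) = 0.390442, coefficient = 4
x_2 = 0.5833, f(x_2) = 1.045334, coefficient = 2
x_3 = 0.8750, f(x_3) = 2.099016, coefficient = 4
x_4 = 1.1667, f(x_4) = 3.746482, coefficient = 2
x_5 = 1.4583, f(x_5) = 6.269067, coefficient = 4
x_6 = 1.7500, f(x_6) = 10.070555, coefficient = 1

I ≈ (0.291667/3) × 54.688286 = 5.316917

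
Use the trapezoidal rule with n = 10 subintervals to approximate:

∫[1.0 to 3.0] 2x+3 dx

f(x) = 2x+3
a = 1.0, b = 3.0, n = 10
h = (b - a)/n = 0.200000

Trapezoidal rule: (h/2)[f(x₀) + 2f(x₁) + 2f(x₂) + ... + f(xₙ)]

x_0 = 1.0000, f(x_0) = 5.000000, coefficient = 1
x_1 = 1.2000, f(x_1) = 5.400000, coefficient = 2
x_2 = 1.4000, f(x_2) = 5.800000, coefficient = 2
x_3 = 1.6000, f(x_3) = 6.200000, coefficient = 2
x_4 = 1.8000, f(x_4) = 6.600000, coefficient = 2
x_5 = 2.0000, f(x_5) = 7.000000, coefficient = 2
x_6 = 2.2000, f(x_6) = 7.400000, coefficient = 2
x_7 = 2.4000, f(x_7) = 7.800000, coefficient = 2
x_8 = 2.6000, f(x_8) = 8.200000, coefficient = 2
x_9 = 2.8000, f(x_9) = 8.600000, coefficient = 2
x_10 = 3.0000, f(x_10) = 9.000000, coefficient = 1

I ≈ (0.200000/2) × 140.000000 = 14.000000
Exact value: 14.000000
Error: 0.000000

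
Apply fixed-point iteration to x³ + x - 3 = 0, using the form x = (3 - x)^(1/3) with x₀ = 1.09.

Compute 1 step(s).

Equation: x³ + x - 3 = 0
Fixed-point form: x = (3 - x)^(1/3)
x₀ = 1.09

x_1 = g(1.090000) = 1.240731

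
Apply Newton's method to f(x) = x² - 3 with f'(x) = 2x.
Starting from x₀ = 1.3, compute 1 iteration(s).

f(x) = x² - 3
f'(x) = 2x
x₀ = 1.3

Newton-Raphson formula: x_{n+1} = x_n - f(x_n)/f'(x_n)

Iteration 1:
  f(1.300000) = -1.310000
  f'(1.300000) = 2.600000
  x_1 = 1.300000 - (-1.310000)/2.600000 = 1.803846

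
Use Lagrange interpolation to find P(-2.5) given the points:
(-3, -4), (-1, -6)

Lagrange interpolation formula:
P(x) = Σ yᵢ × Lᵢ(x)
where Lᵢ(x) = Π_{j≠i} (x - xⱼ)/(xᵢ - xⱼ)

L_0(-2.5) = (-2.5 - (-1))/(-3 - (-1)) = 0.750000
L_1(-2.5) = (-2.5 - (-3))/(-1 - (-3)) = 0.250000

P(-2.5) = (-4)×L_0(-2.5) + (-6)×L_1(-2.5)
P(-2.5) = -4.500000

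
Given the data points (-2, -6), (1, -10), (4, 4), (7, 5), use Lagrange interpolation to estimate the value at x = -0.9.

Lagrange interpolation formula:
P(x) = Σ yᵢ × Lᵢ(x)
where Lᵢ(x) = Π_{j≠i} (x - xⱼ)/(xᵢ - xⱼ)

L_0(-0.9) = (-0.9 - 1)/(-2 - 1) × (-0.9 - 4)/(-2 - 4) × (-0.9 - 7)/(-2 - 7) = 0.454006
L_1(-0.9) = (-0.9 - (-2))/(1 - (-2)) × (-0.9 - 4)/(1 - 4) × (-0.9 - 7)/(1 - 7) = 0.788537
L_2(-0.9) = (-0.9 - (-2))/(4 - (-2)) × (-0.9 - 1)/(4 - 1) × (-0.9 - 7)/(4 - 7) = -0.305759
L_3(-0.9) = (-0.9 - (-2))/(7 - (-2)) × (-0.9 - 1)/(7 - 1) × (-0.9 - 4)/(7 - 4) = 0.063216

P(-0.9) = (-6)×L_0(-0.9) + (-10)×L_1(-0.9) + 4×L_2(-0.9) + 5×L_3(-0.9)
P(-0.9) = -11.516364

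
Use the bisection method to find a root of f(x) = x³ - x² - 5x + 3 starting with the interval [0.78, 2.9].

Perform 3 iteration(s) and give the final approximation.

f(x) = x³ - x² - 5x + 3
Initial interval: [0.78, 2.9]

Iteration 1:
  c_1 = (0.780000 + 2.900000)/2 = 1.840000
  f(c_1) = f(1.840000) = -3.356096
  f(a) × f(c) ≥ 0, new interval: [1.840000, 2.900000]
Iteration 2:
  c_2 = (1.840000 + 2.900000)/2 = 2.370000
  f(c_2) = f(2.370000) = -1.154847
  f(a) × f(c) ≥ 0, new interval: [2.370000, 2.900000]
Iteration 3:
  c_3 = (2.370000 + 2.900000)/2 = 2.635000
  f(c_3) = f(2.635000) = 1.177173
  f(a) × f(c) < 0, new interval: [2.370000, 2.635000]

After 3 iteration(s), the approximation is c_3 = 2.635000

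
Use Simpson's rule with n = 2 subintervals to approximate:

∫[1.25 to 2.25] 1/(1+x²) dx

f(x) = 1/(1+x²)
a = 1.25, b = 2.25, n = 2
h = (b - a)/n = 0.500000

Simpson's rule: (h/3)[f(x₀) + 4f(x₁) + 2f(x₂) + ... + f(xₙ)]

x_0 = 1.2500, f(x_0) = 0.390244, coefficient = 1
x_1 = 1.7500, f(x_1) = 0.246154, coefficient = 4
x_2 = 2.2500, f(x_2) = 0.164948, coefficient = 1

I ≈ (0.500000/3) × 1.539808 = 0.256635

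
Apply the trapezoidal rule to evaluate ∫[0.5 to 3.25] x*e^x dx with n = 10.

f(x) = x*e^x
a = 0.5, b = 3.25, n = 10
h = (b - a)/n = 0.275000

Trapezoidal rule: (h/2)[f(x₀) + 2f(x₁) + 2f(x₂) + ... + f(xₙ)]

x_0 = 0.5000, f(x_0) = 0.824361, coefficient = 1
x_1 = 0.7750, f(x_1) = 1.682209, coefficient = 2
x_2 = 1.0500, f(x_2) = 3.000534, coefficient = 2
x_3 = 1.3250, f(x_3) = 4.984896, coefficient = 2
x_4 = 1.6000, f(x_4) = 7.924852, coefficient = 2
x_5 = 1.8750, f(x_5) = 12.226536, coefficient = 2
x_6 = 2.1500, f(x_6) = 18.457446, coefficient = 2
x_7 = 2.4250, f(x_7) = 27.407906, coefficient = 2
x_8 = 2.7000, f(x_8) = 40.175276, coefficient = 2
x_9 = 2.9750, f(x_9) = 58.279129, coefficient = 2
x_10 = 3.2500, f(x_10) = 83.818605, coefficient = 1

I ≈ (0.275000/2) × 432.920531 = 59.526573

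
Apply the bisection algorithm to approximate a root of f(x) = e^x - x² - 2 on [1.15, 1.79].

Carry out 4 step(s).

f(x) = e^x - x² - 2
Initial interval: [1.15, 1.79]

Iteration 1:
  c_1 = (1.150000 + 1.790000)/2 = 1.470000
  f(c_1) = f(1.470000) = 0.188335
  f(a) × f(c) < 0, new interval: [1.150000, 1.470000]
Iteration 2:
  c_2 = (1.150000 + 1.470000)/2 = 1.310000
  f(c_2) = f(1.310000) = -0.009926
  f(a) × f(c) ≥ 0, new interval: [1.310000, 1.470000]
Iteration 3:
  c_3 = (1.310000 + 1.470000)/2 = 1.390000
  f(c_3) = f(1.390000) = 0.082750
  f(a) × f(c) < 0, new interval: [1.310000, 1.390000]
Iteration 4:
  c_4 = (1.310000 + 1.390000)/2 = 1.350000
  f(c_4) = f(1.350000) = 0.034926
  f(a) × f(c) < 0, new interval: [1.310000, 1.350000]

After 4 iteration(s), the approximation is c_4 = 1.350000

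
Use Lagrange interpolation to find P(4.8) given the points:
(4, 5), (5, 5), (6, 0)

Lagrange interpolation formula:
P(x) = Σ yᵢ × Lᵢ(x)
where Lᵢ(x) = Π_{j≠i} (x - xⱼ)/(xᵢ - xⱼ)

L_0(4.8) = (4.8 - 5)/(4 - 5) × (4.8 - 6)/(4 - 6) = 0.120000
L_1(4.8) = (4.8 - 4)/(5 - 4) × (4.8 - 6)/(5 - 6) = 0.960000
L_2(4.8) = (4.8 - 4)/(6 - 4) × (4.8 - 5)/(6 - 5) = -0.080000

P(4.8) = 5×L_0(4.8) + 5×L_1(4.8) + 0×L_2(4.8)
P(4.8) = 5.400000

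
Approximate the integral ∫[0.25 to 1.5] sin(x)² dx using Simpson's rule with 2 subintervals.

f(x) = sin(x)²
a = 0.25, b = 1.5, n = 2
h = (b - a)/n = 0.625000

Simpson's rule: (h/3)[f(x₀) + 4f(x₁) + 2f(x₂) + ... + f(xₙ)]

x_0 = 0.2500, f(x_0) = 0.061209, coefficient = 1
x_1 = 0.8750, f(x_1) = 0.589123, coefficient = 4
x_2 = 1.5000, f(x_2) = 0.994996, coefficient = 1

I ≈ (0.625000/3) × 3.412697 = 0.710979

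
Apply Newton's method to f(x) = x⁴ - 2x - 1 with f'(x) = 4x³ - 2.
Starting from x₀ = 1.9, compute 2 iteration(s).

f(x) = x⁴ - 2x - 1
f'(x) = 4x³ - 2
x₀ = 1.9

Newton-Raphson formula: x_{n+1} = x_n - f(x_n)/f'(x_n)

Iteration 1:
  f(1.900000) = 8.232100
  f'(1.900000) = 25.436000
  x_1 = 1.900000 - 8.232100/25.436000 = 1.576360
Iteration 2:
  f(1.576360) = 2.022066
  f'(1.576360) = 13.668465
  x_2 = 1.576360 - 2.022066/13.668465 = 1.428424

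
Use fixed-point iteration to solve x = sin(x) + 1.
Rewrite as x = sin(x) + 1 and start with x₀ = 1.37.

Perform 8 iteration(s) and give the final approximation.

Equation: x = sin(x) + 1
Fixed-point form: x = sin(x) + 1
x₀ = 1.37

x_1 = g(1.370000) = 1.979908
x_2 = g(1.979908) = 1.917475
x_3 = g(1.917475) = 1.940507
x_4 = g(1.940507) = 1.932432
x_5 = g(1.932432) = 1.935319
x_6 = g(1.935319) = 1.934294
x_7 = g(1.934294) = 1.934659
x_8 = g(1.934659) = 1.934529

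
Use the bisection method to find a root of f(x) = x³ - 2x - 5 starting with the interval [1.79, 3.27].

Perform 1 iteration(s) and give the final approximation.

f(x) = x³ - 2x - 5
Initial interval: [1.79, 3.27]

Iteration 1:
  c_1 = (1.790000 + 3.270000)/2 = 2.530000
  f(c_1) = f(2.530000) = 6.134277
  f(a) × f(c) < 0, new interval: [1.790000, 2.530000]

After 1 iteration(s), the approximation is c_1 = 2.530000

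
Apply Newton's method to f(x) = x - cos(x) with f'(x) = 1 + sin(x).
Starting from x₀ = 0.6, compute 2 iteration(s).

f(x) = x - cos(x)
f'(x) = 1 + sin(x)
x₀ = 0.6

Newton-Raphson formula: x_{n+1} = x_n - f(x_n)/f'(x_n)

Iteration 1:
  f(0.600000) = -0.225336
  f'(0.600000) = 1.564642
  x_1 = 0.600000 - (-0.225336)/1.564642 = 0.744017
Iteration 2:
  f(0.744017) = 0.008264
  f'(0.744017) = 1.677249
  x_2 = 0.744017 - 0.008264/1.677249 = 0.739090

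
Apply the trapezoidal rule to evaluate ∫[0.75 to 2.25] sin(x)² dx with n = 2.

f(x) = sin(x)²
a = 0.75, b = 2.25, n = 2
h = (b - a)/n = 0.750000

Trapezoidal rule: (h/2)[f(x₀) + 2f(x₁) + 2f(x₂) + ... + f(xₙ)]

x_0 = 0.7500, f(x_0) = 0.464631, coefficient = 1
x_1 = 1.5000, f(x_1) = 0.994996, coefficient = 2
x_2 = 2.2500, f(x_2) = 0.605398, coefficient = 1

I ≈ (0.750000/2) × 3.060022 = 1.147508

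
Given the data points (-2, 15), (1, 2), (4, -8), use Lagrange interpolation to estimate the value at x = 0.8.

Lagrange interpolation formula:
P(x) = Σ yᵢ × Lᵢ(x)
where Lᵢ(x) = Π_{j≠i} (x - xⱼ)/(xᵢ - xⱼ)

L_0(0.8) = (0.8 - 1)/(-2 - 1) × (0.8 - 4)/(-2 - 4) = 0.035556
L_1(0.8) = (0.8 - (-2))/(1 - (-2)) × (0.8 - 4)/(1 - 4) = 0.995556
L_2(0.8) = (0.8 - (-2))/(4 - (-2)) × (0.8 - 1)/(4 - 1) = -0.031111

P(0.8) = 15×L_0(0.8) + 2×L_1(0.8) + (-8)×L_2(0.8)
P(0.8) = 2.773333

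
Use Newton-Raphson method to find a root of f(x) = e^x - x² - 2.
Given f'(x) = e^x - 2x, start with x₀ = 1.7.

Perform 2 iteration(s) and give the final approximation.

f(x) = e^x - x² - 2
f'(x) = e^x - 2x
x₀ = 1.7

Newton-Raphson formula: x_{n+1} = x_n - f(x_n)/f'(x_n)

Iteration 1:
  f(1.700000) = 0.583947
  f'(1.700000) = 2.073947
  x_1 = 1.700000 - 0.583947/2.073947 = 1.418437
Iteration 2:
  f(1.418437) = 0.118695
  f'(1.418437) = 1.293785
  x_2 = 1.418437 - 0.118695/1.293785 = 1.326694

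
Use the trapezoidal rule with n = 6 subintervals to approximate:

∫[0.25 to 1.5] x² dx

f(x) = x²
a = 0.25, b = 1.5, n = 6
h = (b - a)/n = 0.208333

Trapezoidal rule: (h/2)[f(x₀) + 2f(x₁) + 2f(x₂) + ... + f(xₙ)]

x_0 = 0.2500, f(x_0) = 0.062500, coefficient = 1
x_1 = 0.4583, f(x_1) = 0.210069, coefficient = 2
x_2 = 0.6667, f(x_2) = 0.444444, coefficient = 2
x_3 = 0.8750, f(x_3) = 0.765625, coefficient = 2
x_4 = 1.0833, f(x_4) = 1.173611, coefficient = 2
x_5 = 1.2917, f(x_5) = 1.668403, coefficient = 2
x_6 = 1.5000, f(x_6) = 2.250000, coefficient = 1

I ≈ (0.208333/2) × 10.836806 = 1.128834
Exact value: 1.119792
Error: 0.009042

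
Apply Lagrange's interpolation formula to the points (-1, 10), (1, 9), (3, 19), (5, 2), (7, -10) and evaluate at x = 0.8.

Lagrange interpolation formula:
P(x) = Σ yᵢ × Lᵢ(x)
where Lᵢ(x) = Π_{j≠i} (x - xⱼ)/(xᵢ - xⱼ)

L_0(0.8) = (0.8 - 1)/(-1 - 1) × (0.8 - 3)/(-1 - 3) × (0.8 - 5)/(-1 - 5) × (0.8 - 7)/(-1 - 7) = 0.029837
L_1(0.8) = (0.8 - (-1))/(1 - (-1)) × (0.8 - 3)/(1 - 3) × (0.8 - 5)/(1 - 5) × (0.8 - 7)/(1 - 7) = 1.074150
L_2(0.8) = (0.8 - (-1))/(3 - (-1)) × (0.8 - 1)/(3 - 1) × (0.8 - 5)/(3 - 5) × (0.8 - 7)/(3 - 7) = -0.146475
L_3(0.8) = (0.8 - (-1))/(5 - (-1)) × (0.8 - 1)/(5 - 1) × (0.8 - 3)/(5 - 3) × (0.8 - 7)/(5 - 7) = 0.051150
L_4(0.8) = (0.8 - (-1))/(7 - (-1)) × (0.8 - 1)/(7 - 1) × (0.8 - 3)/(7 - 3) × (0.8 - 5)/(7 - 5) = -0.008662

P(0.8) = 10×L_0(0.8) + 9×L_1(0.8) + 19×L_2(0.8) + 2×L_3(0.8) + (-10)×L_4(0.8)
P(0.8) = 7.371625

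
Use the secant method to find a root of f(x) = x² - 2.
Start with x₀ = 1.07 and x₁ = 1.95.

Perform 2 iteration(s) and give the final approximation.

f(x) = x² - 2
x₀ = 1.07, x₁ = 1.95

Secant formula: x_{n+1} = x_n - f(x_n)(x_n - x_{n-1})/(f(x_n) - f(x_{n-1}))

Iteration 1:
  f(1.070000) = -0.855100
  f(1.950000) = 1.802500
  x_2 = 1.950000 - 1.802500×(1.950000 - 1.070000)/(1.802500 - (-0.855100))
       = 1.353146
Iteration 2:
  f(1.950000) = 1.802500
  f(1.353146) = -0.168997
  x_3 = 1.353146 - (-0.168997)×(1.353146 - 1.950000)/(-0.168997 - 1.802500)
       = 1.404308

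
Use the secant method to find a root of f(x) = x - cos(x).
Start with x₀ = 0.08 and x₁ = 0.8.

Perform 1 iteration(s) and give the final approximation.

f(x) = x - cos(x)
x₀ = 0.08, x₁ = 0.8

Secant formula: x_{n+1} = x_n - f(x_n)(x_n - x_{n-1})/(f(x_n) - f(x_{n-1}))

Iteration 1:
  f(0.080000) = -0.916802
  f(0.800000) = 0.103293
  x_2 = 0.800000 - 0.103293×(0.800000 - 0.080000)/(0.103293 - (-0.916802))
       = 0.727094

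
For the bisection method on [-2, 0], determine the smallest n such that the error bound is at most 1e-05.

We need (b-a)/2^n ≤ 1e-05
(0 - (-2))/2^n ≤ 1e-05
2/2^n ≤ 1e-05
2^n ≥ 200000
n ≥ log₂(200000) = 17.61
n ≥ 18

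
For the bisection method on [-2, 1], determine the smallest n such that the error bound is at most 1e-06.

We need (b-a)/2^n ≤ 1e-06
(1 - (-2))/2^n ≤ 1e-06
3/2^n ≤ 1e-06
2^n ≥ 3000000
n ≥ log₂(3000000) = 21.52
n ≥ 22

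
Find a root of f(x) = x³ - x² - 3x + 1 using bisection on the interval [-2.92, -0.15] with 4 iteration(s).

f(x) = x³ - x² - 3x + 1
Initial interval: [-2.92, -0.15]

Iteration 1:
  c_1 = (-2.920000 + (-0.150000))/2 = -1.535000
  f(c_1) = f(-1.535000) = -0.368030
  f(a) × f(c) ≥ 0, new interval: [-1.535000, -0.150000]
Iteration 2:
  c_2 = (-1.535000 + (-0.150000))/2 = -0.842500
  f(c_2) = f(-0.842500) = 2.219682
  f(a) × f(c) < 0, new interval: [-1.535000, -0.842500]
Iteration 3:
  c_3 = (-1.535000 + (-0.842500))/2 = -1.188750
  f(c_3) = f(-1.188750) = 1.473269
  f(a) × f(c) < 0, new interval: [-1.535000, -1.188750]
Iteration 4:
  c_4 = (-1.535000 + (-1.188750))/2 = -1.361875
  f(c_4) = f(-1.361875) = 0.705047
  f(a) × f(c) < 0, new interval: [-1.535000, -1.361875]

After 4 iteration(s), the approximation is c_4 = -1.361875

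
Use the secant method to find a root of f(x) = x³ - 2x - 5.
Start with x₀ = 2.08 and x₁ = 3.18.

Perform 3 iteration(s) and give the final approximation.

f(x) = x³ - 2x - 5
x₀ = 2.08, x₁ = 3.18

Secant formula: x_{n+1} = x_n - f(x_n)(x_n - x_{n-1})/(f(x_n) - f(x_{n-1}))

Iteration 1:
  f(2.080000) = -0.161088
  f(3.180000) = 20.797432
  x_2 = 3.180000 - 20.797432×(3.180000 - 2.080000)/(20.797432 - (-0.161088))
       = 2.088455
Iteration 2:
  f(3.180000) = 20.797432
  f(2.088455) = -0.067816
  x_3 = 2.088455 - (-0.067816)×(2.088455 - 3.180000)/(-0.067816 - 20.797432)
       = 2.092002
Iteration 3:
  f(2.088455) = -0.067816
  f(2.092002) = -0.028411
  x_4 = 2.092002 - (-0.028411)×(2.092002 - 2.088455)/(-0.028411 - (-0.067816))
       = 2.094560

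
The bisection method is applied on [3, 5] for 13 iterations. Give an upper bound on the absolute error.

Bisection error bound: |error| ≤ (b-a)/2^n
|error| ≤ (5 - 3)/2^13 = 2/2^13
|error| ≤ 0.0002441406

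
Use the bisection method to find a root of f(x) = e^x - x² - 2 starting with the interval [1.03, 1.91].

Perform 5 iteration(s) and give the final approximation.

f(x) = e^x - x² - 2
Initial interval: [1.03, 1.91]

Iteration 1:
  c_1 = (1.030000 + 1.910000)/2 = 1.470000
  f(c_1) = f(1.470000) = 0.188335
  f(a) × f(c) < 0, new interval: [1.030000, 1.470000]
Iteration 2:
  c_2 = (1.030000 + 1.470000)/2 = 1.250000
  f(c_2) = f(1.250000) = -0.072157
  f(a) × f(c) ≥ 0, new interval: [1.250000, 1.470000]
Iteration 3:
  c_3 = (1.250000 + 1.470000)/2 = 1.360000
  f(c_3) = f(1.360000) = 0.046593
  f(a) × f(c) < 0, new interval: [1.250000, 1.360000]
Iteration 4:
  c_4 = (1.250000 + 1.360000)/2 = 1.305000
  f(c_4) = f(1.305000) = -0.015336
  f(a) × f(c) ≥ 0, new interval: [1.305000, 1.360000]
Iteration 5:
  c_5 = (1.305000 + 1.360000)/2 = 1.332500
  f(c_5) = f(1.332500) = 0.014952
  f(a) × f(c) < 0, new interval: [1.305000, 1.332500]

After 5 iteration(s), the approximation is c_5 = 1.332500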